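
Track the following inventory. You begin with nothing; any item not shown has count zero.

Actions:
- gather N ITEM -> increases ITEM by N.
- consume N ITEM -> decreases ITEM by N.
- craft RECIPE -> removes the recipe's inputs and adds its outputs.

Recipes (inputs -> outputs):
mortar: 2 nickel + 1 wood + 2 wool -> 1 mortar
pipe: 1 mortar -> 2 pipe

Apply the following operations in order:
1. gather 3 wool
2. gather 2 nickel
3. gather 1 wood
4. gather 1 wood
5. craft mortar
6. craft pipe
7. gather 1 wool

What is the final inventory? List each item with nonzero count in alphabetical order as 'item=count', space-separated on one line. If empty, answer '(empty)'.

Answer: pipe=2 wood=1 wool=2

Derivation:
After 1 (gather 3 wool): wool=3
After 2 (gather 2 nickel): nickel=2 wool=3
After 3 (gather 1 wood): nickel=2 wood=1 wool=3
After 4 (gather 1 wood): nickel=2 wood=2 wool=3
After 5 (craft mortar): mortar=1 wood=1 wool=1
After 6 (craft pipe): pipe=2 wood=1 wool=1
After 7 (gather 1 wool): pipe=2 wood=1 wool=2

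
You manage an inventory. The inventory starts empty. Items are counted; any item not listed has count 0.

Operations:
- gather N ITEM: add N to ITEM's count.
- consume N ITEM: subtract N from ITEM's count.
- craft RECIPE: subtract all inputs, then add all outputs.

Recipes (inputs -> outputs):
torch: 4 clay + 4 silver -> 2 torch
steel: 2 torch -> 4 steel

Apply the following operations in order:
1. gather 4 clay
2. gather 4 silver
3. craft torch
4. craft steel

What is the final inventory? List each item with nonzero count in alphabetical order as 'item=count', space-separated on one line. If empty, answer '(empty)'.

Answer: steel=4

Derivation:
After 1 (gather 4 clay): clay=4
After 2 (gather 4 silver): clay=4 silver=4
After 3 (craft torch): torch=2
After 4 (craft steel): steel=4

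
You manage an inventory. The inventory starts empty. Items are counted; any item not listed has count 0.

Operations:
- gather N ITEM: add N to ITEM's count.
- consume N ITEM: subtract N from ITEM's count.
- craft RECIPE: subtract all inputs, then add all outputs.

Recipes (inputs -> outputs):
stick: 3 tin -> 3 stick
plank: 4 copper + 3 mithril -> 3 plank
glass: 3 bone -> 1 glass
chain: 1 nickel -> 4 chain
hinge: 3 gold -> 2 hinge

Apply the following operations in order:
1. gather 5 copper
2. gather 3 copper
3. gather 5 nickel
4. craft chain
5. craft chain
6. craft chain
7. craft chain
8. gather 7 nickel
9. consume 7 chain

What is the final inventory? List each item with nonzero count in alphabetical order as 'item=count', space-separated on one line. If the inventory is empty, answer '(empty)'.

Answer: chain=9 copper=8 nickel=8

Derivation:
After 1 (gather 5 copper): copper=5
After 2 (gather 3 copper): copper=8
After 3 (gather 5 nickel): copper=8 nickel=5
After 4 (craft chain): chain=4 copper=8 nickel=4
After 5 (craft chain): chain=8 copper=8 nickel=3
After 6 (craft chain): chain=12 copper=8 nickel=2
After 7 (craft chain): chain=16 copper=8 nickel=1
After 8 (gather 7 nickel): chain=16 copper=8 nickel=8
After 9 (consume 7 chain): chain=9 copper=8 nickel=8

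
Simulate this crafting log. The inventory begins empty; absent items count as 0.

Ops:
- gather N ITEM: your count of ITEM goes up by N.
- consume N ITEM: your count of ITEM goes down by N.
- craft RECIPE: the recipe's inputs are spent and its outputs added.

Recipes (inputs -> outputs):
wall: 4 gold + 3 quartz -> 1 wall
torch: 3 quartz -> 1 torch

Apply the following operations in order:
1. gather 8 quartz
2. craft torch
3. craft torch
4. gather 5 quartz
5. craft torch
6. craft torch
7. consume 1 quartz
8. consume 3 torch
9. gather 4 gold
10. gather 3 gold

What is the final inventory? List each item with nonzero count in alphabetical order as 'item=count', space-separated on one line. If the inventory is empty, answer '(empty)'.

Answer: gold=7 torch=1

Derivation:
After 1 (gather 8 quartz): quartz=8
After 2 (craft torch): quartz=5 torch=1
After 3 (craft torch): quartz=2 torch=2
After 4 (gather 5 quartz): quartz=7 torch=2
After 5 (craft torch): quartz=4 torch=3
After 6 (craft torch): quartz=1 torch=4
After 7 (consume 1 quartz): torch=4
After 8 (consume 3 torch): torch=1
After 9 (gather 4 gold): gold=4 torch=1
After 10 (gather 3 gold): gold=7 torch=1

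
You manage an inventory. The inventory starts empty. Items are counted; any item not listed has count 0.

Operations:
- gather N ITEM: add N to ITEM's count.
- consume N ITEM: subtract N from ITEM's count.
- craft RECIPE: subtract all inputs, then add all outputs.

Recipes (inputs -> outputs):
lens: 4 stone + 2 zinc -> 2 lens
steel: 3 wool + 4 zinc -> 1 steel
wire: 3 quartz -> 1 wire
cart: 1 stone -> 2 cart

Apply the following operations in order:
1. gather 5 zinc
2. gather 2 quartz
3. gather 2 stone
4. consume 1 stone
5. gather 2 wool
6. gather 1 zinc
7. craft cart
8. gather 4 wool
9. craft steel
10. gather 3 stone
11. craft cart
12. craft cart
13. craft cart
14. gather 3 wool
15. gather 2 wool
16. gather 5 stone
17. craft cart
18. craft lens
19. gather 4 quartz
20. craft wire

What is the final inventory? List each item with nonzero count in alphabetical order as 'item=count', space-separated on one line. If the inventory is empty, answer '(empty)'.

After 1 (gather 5 zinc): zinc=5
After 2 (gather 2 quartz): quartz=2 zinc=5
After 3 (gather 2 stone): quartz=2 stone=2 zinc=5
After 4 (consume 1 stone): quartz=2 stone=1 zinc=5
After 5 (gather 2 wool): quartz=2 stone=1 wool=2 zinc=5
After 6 (gather 1 zinc): quartz=2 stone=1 wool=2 zinc=6
After 7 (craft cart): cart=2 quartz=2 wool=2 zinc=6
After 8 (gather 4 wool): cart=2 quartz=2 wool=6 zinc=6
After 9 (craft steel): cart=2 quartz=2 steel=1 wool=3 zinc=2
After 10 (gather 3 stone): cart=2 quartz=2 steel=1 stone=3 wool=3 zinc=2
After 11 (craft cart): cart=4 quartz=2 steel=1 stone=2 wool=3 zinc=2
After 12 (craft cart): cart=6 quartz=2 steel=1 stone=1 wool=3 zinc=2
After 13 (craft cart): cart=8 quartz=2 steel=1 wool=3 zinc=2
After 14 (gather 3 wool): cart=8 quartz=2 steel=1 wool=6 zinc=2
After 15 (gather 2 wool): cart=8 quartz=2 steel=1 wool=8 zinc=2
After 16 (gather 5 stone): cart=8 quartz=2 steel=1 stone=5 wool=8 zinc=2
After 17 (craft cart): cart=10 quartz=2 steel=1 stone=4 wool=8 zinc=2
After 18 (craft lens): cart=10 lens=2 quartz=2 steel=1 wool=8
After 19 (gather 4 quartz): cart=10 lens=2 quartz=6 steel=1 wool=8
After 20 (craft wire): cart=10 lens=2 quartz=3 steel=1 wire=1 wool=8

Answer: cart=10 lens=2 quartz=3 steel=1 wire=1 wool=8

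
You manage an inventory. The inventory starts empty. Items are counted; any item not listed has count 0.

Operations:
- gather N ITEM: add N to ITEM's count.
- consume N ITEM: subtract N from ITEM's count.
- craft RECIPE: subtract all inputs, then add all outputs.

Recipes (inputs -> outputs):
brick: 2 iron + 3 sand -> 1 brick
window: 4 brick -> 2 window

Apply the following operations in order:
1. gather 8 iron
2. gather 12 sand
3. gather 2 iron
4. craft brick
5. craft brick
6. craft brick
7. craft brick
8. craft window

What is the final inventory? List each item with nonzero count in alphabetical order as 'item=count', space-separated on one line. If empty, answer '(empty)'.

After 1 (gather 8 iron): iron=8
After 2 (gather 12 sand): iron=8 sand=12
After 3 (gather 2 iron): iron=10 sand=12
After 4 (craft brick): brick=1 iron=8 sand=9
After 5 (craft brick): brick=2 iron=6 sand=6
After 6 (craft brick): brick=3 iron=4 sand=3
After 7 (craft brick): brick=4 iron=2
After 8 (craft window): iron=2 window=2

Answer: iron=2 window=2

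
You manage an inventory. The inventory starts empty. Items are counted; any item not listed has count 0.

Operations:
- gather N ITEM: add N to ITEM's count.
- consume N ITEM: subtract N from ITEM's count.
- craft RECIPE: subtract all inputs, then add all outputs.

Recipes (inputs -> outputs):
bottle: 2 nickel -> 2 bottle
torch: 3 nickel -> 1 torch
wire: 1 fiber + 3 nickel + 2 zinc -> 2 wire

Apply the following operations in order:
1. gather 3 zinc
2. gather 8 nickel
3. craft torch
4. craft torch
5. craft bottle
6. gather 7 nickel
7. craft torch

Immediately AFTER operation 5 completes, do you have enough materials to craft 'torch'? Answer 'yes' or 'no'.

Answer: no

Derivation:
After 1 (gather 3 zinc): zinc=3
After 2 (gather 8 nickel): nickel=8 zinc=3
After 3 (craft torch): nickel=5 torch=1 zinc=3
After 4 (craft torch): nickel=2 torch=2 zinc=3
After 5 (craft bottle): bottle=2 torch=2 zinc=3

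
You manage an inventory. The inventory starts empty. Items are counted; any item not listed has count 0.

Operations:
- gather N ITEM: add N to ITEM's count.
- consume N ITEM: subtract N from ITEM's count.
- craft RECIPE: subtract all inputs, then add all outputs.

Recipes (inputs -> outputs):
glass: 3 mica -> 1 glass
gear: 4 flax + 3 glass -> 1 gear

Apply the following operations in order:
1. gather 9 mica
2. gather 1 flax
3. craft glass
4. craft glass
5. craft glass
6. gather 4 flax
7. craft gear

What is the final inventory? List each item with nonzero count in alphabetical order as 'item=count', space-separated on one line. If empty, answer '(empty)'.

After 1 (gather 9 mica): mica=9
After 2 (gather 1 flax): flax=1 mica=9
After 3 (craft glass): flax=1 glass=1 mica=6
After 4 (craft glass): flax=1 glass=2 mica=3
After 5 (craft glass): flax=1 glass=3
After 6 (gather 4 flax): flax=5 glass=3
After 7 (craft gear): flax=1 gear=1

Answer: flax=1 gear=1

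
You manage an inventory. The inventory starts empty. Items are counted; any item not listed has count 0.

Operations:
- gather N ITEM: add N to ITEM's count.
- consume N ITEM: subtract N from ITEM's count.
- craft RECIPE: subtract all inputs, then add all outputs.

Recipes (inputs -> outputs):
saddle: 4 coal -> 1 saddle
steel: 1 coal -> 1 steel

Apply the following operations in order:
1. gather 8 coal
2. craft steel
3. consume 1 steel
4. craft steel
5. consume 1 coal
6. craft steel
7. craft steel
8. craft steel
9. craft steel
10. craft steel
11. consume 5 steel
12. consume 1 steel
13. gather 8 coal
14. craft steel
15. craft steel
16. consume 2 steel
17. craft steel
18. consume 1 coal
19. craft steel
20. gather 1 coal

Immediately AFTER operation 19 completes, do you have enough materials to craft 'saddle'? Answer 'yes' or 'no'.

Answer: no

Derivation:
After 1 (gather 8 coal): coal=8
After 2 (craft steel): coal=7 steel=1
After 3 (consume 1 steel): coal=7
After 4 (craft steel): coal=6 steel=1
After 5 (consume 1 coal): coal=5 steel=1
After 6 (craft steel): coal=4 steel=2
After 7 (craft steel): coal=3 steel=3
After 8 (craft steel): coal=2 steel=4
After 9 (craft steel): coal=1 steel=5
After 10 (craft steel): steel=6
After 11 (consume 5 steel): steel=1
After 12 (consume 1 steel): (empty)
After 13 (gather 8 coal): coal=8
After 14 (craft steel): coal=7 steel=1
After 15 (craft steel): coal=6 steel=2
After 16 (consume 2 steel): coal=6
After 17 (craft steel): coal=5 steel=1
After 18 (consume 1 coal): coal=4 steel=1
After 19 (craft steel): coal=3 steel=2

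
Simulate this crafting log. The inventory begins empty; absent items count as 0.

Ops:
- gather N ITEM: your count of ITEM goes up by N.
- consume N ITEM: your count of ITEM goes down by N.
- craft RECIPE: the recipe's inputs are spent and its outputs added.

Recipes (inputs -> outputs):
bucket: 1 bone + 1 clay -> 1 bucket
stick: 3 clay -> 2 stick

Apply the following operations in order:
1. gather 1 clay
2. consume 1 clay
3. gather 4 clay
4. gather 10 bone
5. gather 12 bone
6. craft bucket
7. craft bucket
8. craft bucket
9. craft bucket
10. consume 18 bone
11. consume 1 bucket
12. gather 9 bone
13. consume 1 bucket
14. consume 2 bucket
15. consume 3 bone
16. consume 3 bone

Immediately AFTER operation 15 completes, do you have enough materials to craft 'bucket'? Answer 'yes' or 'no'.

Answer: no

Derivation:
After 1 (gather 1 clay): clay=1
After 2 (consume 1 clay): (empty)
After 3 (gather 4 clay): clay=4
After 4 (gather 10 bone): bone=10 clay=4
After 5 (gather 12 bone): bone=22 clay=4
After 6 (craft bucket): bone=21 bucket=1 clay=3
After 7 (craft bucket): bone=20 bucket=2 clay=2
After 8 (craft bucket): bone=19 bucket=3 clay=1
After 9 (craft bucket): bone=18 bucket=4
After 10 (consume 18 bone): bucket=4
After 11 (consume 1 bucket): bucket=3
After 12 (gather 9 bone): bone=9 bucket=3
After 13 (consume 1 bucket): bone=9 bucket=2
After 14 (consume 2 bucket): bone=9
After 15 (consume 3 bone): bone=6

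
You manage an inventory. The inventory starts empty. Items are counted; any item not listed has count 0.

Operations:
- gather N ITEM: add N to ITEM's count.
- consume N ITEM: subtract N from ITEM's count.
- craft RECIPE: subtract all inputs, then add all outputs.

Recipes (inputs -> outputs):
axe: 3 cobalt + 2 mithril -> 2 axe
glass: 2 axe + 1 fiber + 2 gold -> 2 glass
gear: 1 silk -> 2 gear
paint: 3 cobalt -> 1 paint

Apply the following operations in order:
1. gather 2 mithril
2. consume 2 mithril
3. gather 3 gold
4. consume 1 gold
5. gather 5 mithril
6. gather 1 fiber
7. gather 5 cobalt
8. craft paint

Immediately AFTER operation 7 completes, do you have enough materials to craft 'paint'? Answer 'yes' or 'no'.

After 1 (gather 2 mithril): mithril=2
After 2 (consume 2 mithril): (empty)
After 3 (gather 3 gold): gold=3
After 4 (consume 1 gold): gold=2
After 5 (gather 5 mithril): gold=2 mithril=5
After 6 (gather 1 fiber): fiber=1 gold=2 mithril=5
After 7 (gather 5 cobalt): cobalt=5 fiber=1 gold=2 mithril=5

Answer: yes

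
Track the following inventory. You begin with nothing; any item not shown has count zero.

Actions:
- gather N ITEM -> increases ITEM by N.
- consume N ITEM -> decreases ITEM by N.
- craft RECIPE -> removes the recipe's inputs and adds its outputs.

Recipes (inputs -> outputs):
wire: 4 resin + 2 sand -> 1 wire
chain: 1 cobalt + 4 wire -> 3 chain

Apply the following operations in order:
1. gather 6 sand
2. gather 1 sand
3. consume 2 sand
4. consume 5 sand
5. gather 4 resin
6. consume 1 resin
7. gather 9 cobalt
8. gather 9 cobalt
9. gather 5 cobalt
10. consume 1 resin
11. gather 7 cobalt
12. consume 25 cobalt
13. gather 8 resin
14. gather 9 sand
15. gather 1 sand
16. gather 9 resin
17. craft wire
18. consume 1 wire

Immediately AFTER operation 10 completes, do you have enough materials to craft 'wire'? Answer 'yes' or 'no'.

After 1 (gather 6 sand): sand=6
After 2 (gather 1 sand): sand=7
After 3 (consume 2 sand): sand=5
After 4 (consume 5 sand): (empty)
After 5 (gather 4 resin): resin=4
After 6 (consume 1 resin): resin=3
After 7 (gather 9 cobalt): cobalt=9 resin=3
After 8 (gather 9 cobalt): cobalt=18 resin=3
After 9 (gather 5 cobalt): cobalt=23 resin=3
After 10 (consume 1 resin): cobalt=23 resin=2

Answer: no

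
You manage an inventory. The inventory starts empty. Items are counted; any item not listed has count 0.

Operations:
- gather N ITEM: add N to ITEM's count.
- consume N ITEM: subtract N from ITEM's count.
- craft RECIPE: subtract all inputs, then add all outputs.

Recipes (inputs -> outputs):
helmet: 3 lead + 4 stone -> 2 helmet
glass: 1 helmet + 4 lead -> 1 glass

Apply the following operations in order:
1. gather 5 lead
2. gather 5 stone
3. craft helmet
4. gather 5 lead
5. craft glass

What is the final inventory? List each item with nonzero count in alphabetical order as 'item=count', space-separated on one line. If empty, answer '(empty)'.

Answer: glass=1 helmet=1 lead=3 stone=1

Derivation:
After 1 (gather 5 lead): lead=5
After 2 (gather 5 stone): lead=5 stone=5
After 3 (craft helmet): helmet=2 lead=2 stone=1
After 4 (gather 5 lead): helmet=2 lead=7 stone=1
After 5 (craft glass): glass=1 helmet=1 lead=3 stone=1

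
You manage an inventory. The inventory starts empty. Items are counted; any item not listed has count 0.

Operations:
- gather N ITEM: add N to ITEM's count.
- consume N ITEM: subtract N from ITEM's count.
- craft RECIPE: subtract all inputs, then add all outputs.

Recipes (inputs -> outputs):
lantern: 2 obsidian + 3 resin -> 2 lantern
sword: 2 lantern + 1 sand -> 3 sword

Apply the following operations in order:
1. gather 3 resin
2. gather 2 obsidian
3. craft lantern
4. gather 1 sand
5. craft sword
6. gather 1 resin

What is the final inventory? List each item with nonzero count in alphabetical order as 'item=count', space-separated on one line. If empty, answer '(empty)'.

Answer: resin=1 sword=3

Derivation:
After 1 (gather 3 resin): resin=3
After 2 (gather 2 obsidian): obsidian=2 resin=3
After 3 (craft lantern): lantern=2
After 4 (gather 1 sand): lantern=2 sand=1
After 5 (craft sword): sword=3
After 6 (gather 1 resin): resin=1 sword=3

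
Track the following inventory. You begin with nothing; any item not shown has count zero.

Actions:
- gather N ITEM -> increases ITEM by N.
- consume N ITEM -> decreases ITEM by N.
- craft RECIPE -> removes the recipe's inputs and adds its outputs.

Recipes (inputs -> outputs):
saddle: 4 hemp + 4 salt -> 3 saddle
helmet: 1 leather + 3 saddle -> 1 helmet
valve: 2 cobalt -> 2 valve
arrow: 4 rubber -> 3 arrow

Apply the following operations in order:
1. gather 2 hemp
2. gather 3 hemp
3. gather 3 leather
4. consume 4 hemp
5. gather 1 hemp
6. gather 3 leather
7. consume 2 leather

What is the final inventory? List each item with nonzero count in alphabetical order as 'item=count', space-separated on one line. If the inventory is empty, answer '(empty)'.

After 1 (gather 2 hemp): hemp=2
After 2 (gather 3 hemp): hemp=5
After 3 (gather 3 leather): hemp=5 leather=3
After 4 (consume 4 hemp): hemp=1 leather=3
After 5 (gather 1 hemp): hemp=2 leather=3
After 6 (gather 3 leather): hemp=2 leather=6
After 7 (consume 2 leather): hemp=2 leather=4

Answer: hemp=2 leather=4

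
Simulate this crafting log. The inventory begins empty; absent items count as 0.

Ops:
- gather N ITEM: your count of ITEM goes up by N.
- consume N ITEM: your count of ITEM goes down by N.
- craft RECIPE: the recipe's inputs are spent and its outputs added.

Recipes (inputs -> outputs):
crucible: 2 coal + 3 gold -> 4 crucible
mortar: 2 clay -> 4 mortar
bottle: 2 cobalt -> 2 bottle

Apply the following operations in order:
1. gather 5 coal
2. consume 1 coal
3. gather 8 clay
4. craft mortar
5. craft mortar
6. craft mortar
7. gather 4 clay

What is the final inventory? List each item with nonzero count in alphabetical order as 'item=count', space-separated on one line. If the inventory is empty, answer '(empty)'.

Answer: clay=6 coal=4 mortar=12

Derivation:
After 1 (gather 5 coal): coal=5
After 2 (consume 1 coal): coal=4
After 3 (gather 8 clay): clay=8 coal=4
After 4 (craft mortar): clay=6 coal=4 mortar=4
After 5 (craft mortar): clay=4 coal=4 mortar=8
After 6 (craft mortar): clay=2 coal=4 mortar=12
After 7 (gather 4 clay): clay=6 coal=4 mortar=12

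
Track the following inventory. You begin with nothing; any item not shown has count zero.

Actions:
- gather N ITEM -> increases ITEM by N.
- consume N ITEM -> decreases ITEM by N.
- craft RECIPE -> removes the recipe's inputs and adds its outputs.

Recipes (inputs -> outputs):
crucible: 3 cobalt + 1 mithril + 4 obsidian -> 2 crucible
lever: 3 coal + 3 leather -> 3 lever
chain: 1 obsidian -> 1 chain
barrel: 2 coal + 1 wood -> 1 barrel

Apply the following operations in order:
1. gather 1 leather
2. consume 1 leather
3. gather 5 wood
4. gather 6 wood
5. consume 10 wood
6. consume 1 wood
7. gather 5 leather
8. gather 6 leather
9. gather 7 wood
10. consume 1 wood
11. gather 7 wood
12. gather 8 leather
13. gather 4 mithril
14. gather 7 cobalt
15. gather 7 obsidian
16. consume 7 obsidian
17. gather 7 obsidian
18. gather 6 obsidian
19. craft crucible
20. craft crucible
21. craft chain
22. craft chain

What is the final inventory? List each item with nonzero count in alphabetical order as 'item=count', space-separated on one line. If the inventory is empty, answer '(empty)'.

Answer: chain=2 cobalt=1 crucible=4 leather=19 mithril=2 obsidian=3 wood=13

Derivation:
After 1 (gather 1 leather): leather=1
After 2 (consume 1 leather): (empty)
After 3 (gather 5 wood): wood=5
After 4 (gather 6 wood): wood=11
After 5 (consume 10 wood): wood=1
After 6 (consume 1 wood): (empty)
After 7 (gather 5 leather): leather=5
After 8 (gather 6 leather): leather=11
After 9 (gather 7 wood): leather=11 wood=7
After 10 (consume 1 wood): leather=11 wood=6
After 11 (gather 7 wood): leather=11 wood=13
After 12 (gather 8 leather): leather=19 wood=13
After 13 (gather 4 mithril): leather=19 mithril=4 wood=13
After 14 (gather 7 cobalt): cobalt=7 leather=19 mithril=4 wood=13
After 15 (gather 7 obsidian): cobalt=7 leather=19 mithril=4 obsidian=7 wood=13
After 16 (consume 7 obsidian): cobalt=7 leather=19 mithril=4 wood=13
After 17 (gather 7 obsidian): cobalt=7 leather=19 mithril=4 obsidian=7 wood=13
After 18 (gather 6 obsidian): cobalt=7 leather=19 mithril=4 obsidian=13 wood=13
After 19 (craft crucible): cobalt=4 crucible=2 leather=19 mithril=3 obsidian=9 wood=13
After 20 (craft crucible): cobalt=1 crucible=4 leather=19 mithril=2 obsidian=5 wood=13
After 21 (craft chain): chain=1 cobalt=1 crucible=4 leather=19 mithril=2 obsidian=4 wood=13
After 22 (craft chain): chain=2 cobalt=1 crucible=4 leather=19 mithril=2 obsidian=3 wood=13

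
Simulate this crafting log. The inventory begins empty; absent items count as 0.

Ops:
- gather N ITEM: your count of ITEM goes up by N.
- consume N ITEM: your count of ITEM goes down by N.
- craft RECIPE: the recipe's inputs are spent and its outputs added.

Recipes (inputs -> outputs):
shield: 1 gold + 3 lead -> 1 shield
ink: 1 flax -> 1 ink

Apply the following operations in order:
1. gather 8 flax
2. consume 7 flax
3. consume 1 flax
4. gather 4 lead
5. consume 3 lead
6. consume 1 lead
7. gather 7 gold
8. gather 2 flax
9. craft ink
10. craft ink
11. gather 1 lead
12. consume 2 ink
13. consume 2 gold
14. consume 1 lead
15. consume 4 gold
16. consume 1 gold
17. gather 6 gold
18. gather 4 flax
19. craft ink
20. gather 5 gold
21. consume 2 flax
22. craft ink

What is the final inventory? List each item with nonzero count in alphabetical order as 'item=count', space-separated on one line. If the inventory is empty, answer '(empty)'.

After 1 (gather 8 flax): flax=8
After 2 (consume 7 flax): flax=1
After 3 (consume 1 flax): (empty)
After 4 (gather 4 lead): lead=4
After 5 (consume 3 lead): lead=1
After 6 (consume 1 lead): (empty)
After 7 (gather 7 gold): gold=7
After 8 (gather 2 flax): flax=2 gold=7
After 9 (craft ink): flax=1 gold=7 ink=1
After 10 (craft ink): gold=7 ink=2
After 11 (gather 1 lead): gold=7 ink=2 lead=1
After 12 (consume 2 ink): gold=7 lead=1
After 13 (consume 2 gold): gold=5 lead=1
After 14 (consume 1 lead): gold=5
After 15 (consume 4 gold): gold=1
After 16 (consume 1 gold): (empty)
After 17 (gather 6 gold): gold=6
After 18 (gather 4 flax): flax=4 gold=6
After 19 (craft ink): flax=3 gold=6 ink=1
After 20 (gather 5 gold): flax=3 gold=11 ink=1
After 21 (consume 2 flax): flax=1 gold=11 ink=1
After 22 (craft ink): gold=11 ink=2

Answer: gold=11 ink=2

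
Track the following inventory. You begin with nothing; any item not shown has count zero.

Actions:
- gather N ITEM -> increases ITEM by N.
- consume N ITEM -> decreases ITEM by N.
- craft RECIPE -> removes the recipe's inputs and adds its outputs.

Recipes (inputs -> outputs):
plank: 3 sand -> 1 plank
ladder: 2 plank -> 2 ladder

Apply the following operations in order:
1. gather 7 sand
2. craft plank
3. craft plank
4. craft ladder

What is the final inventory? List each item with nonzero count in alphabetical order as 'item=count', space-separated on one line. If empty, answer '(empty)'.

Answer: ladder=2 sand=1

Derivation:
After 1 (gather 7 sand): sand=7
After 2 (craft plank): plank=1 sand=4
After 3 (craft plank): plank=2 sand=1
After 4 (craft ladder): ladder=2 sand=1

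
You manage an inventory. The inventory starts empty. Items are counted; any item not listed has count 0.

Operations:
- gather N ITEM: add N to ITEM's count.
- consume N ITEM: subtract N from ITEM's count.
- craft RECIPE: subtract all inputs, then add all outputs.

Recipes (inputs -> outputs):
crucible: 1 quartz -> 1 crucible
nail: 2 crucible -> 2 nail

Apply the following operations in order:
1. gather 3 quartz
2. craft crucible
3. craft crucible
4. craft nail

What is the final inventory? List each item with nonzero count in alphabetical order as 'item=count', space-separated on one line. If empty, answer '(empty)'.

After 1 (gather 3 quartz): quartz=3
After 2 (craft crucible): crucible=1 quartz=2
After 3 (craft crucible): crucible=2 quartz=1
After 4 (craft nail): nail=2 quartz=1

Answer: nail=2 quartz=1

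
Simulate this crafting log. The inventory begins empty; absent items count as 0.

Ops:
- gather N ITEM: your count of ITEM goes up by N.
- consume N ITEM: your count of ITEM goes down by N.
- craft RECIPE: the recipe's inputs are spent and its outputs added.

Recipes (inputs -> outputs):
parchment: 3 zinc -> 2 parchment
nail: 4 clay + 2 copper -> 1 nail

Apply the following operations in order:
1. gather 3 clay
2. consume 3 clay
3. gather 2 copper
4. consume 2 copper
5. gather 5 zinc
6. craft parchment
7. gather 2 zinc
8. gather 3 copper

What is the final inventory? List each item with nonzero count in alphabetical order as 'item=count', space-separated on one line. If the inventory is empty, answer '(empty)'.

Answer: copper=3 parchment=2 zinc=4

Derivation:
After 1 (gather 3 clay): clay=3
After 2 (consume 3 clay): (empty)
After 3 (gather 2 copper): copper=2
After 4 (consume 2 copper): (empty)
After 5 (gather 5 zinc): zinc=5
After 6 (craft parchment): parchment=2 zinc=2
After 7 (gather 2 zinc): parchment=2 zinc=4
After 8 (gather 3 copper): copper=3 parchment=2 zinc=4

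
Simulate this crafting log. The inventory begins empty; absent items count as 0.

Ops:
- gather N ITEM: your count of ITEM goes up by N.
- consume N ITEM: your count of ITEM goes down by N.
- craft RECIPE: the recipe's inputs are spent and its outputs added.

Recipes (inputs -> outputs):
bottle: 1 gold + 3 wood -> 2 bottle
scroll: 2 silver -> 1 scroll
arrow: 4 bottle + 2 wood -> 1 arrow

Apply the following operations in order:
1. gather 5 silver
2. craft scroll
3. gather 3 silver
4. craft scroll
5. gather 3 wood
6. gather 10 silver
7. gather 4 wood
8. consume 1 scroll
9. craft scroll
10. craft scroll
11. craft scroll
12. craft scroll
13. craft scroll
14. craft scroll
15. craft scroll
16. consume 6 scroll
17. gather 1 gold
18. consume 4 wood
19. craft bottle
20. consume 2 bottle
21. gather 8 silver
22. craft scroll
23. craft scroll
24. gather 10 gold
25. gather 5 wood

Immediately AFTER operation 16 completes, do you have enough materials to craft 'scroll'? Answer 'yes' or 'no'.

After 1 (gather 5 silver): silver=5
After 2 (craft scroll): scroll=1 silver=3
After 3 (gather 3 silver): scroll=1 silver=6
After 4 (craft scroll): scroll=2 silver=4
After 5 (gather 3 wood): scroll=2 silver=4 wood=3
After 6 (gather 10 silver): scroll=2 silver=14 wood=3
After 7 (gather 4 wood): scroll=2 silver=14 wood=7
After 8 (consume 1 scroll): scroll=1 silver=14 wood=7
After 9 (craft scroll): scroll=2 silver=12 wood=7
After 10 (craft scroll): scroll=3 silver=10 wood=7
After 11 (craft scroll): scroll=4 silver=8 wood=7
After 12 (craft scroll): scroll=5 silver=6 wood=7
After 13 (craft scroll): scroll=6 silver=4 wood=7
After 14 (craft scroll): scroll=7 silver=2 wood=7
After 15 (craft scroll): scroll=8 wood=7
After 16 (consume 6 scroll): scroll=2 wood=7

Answer: no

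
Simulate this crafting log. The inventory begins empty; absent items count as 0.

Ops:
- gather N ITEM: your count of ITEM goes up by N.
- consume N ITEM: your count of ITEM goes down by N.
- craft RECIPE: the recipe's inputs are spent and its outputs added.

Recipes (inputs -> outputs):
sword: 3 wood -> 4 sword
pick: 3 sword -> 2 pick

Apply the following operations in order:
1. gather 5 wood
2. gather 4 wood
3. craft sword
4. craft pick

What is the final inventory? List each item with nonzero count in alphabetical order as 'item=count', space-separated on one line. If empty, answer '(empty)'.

After 1 (gather 5 wood): wood=5
After 2 (gather 4 wood): wood=9
After 3 (craft sword): sword=4 wood=6
After 4 (craft pick): pick=2 sword=1 wood=6

Answer: pick=2 sword=1 wood=6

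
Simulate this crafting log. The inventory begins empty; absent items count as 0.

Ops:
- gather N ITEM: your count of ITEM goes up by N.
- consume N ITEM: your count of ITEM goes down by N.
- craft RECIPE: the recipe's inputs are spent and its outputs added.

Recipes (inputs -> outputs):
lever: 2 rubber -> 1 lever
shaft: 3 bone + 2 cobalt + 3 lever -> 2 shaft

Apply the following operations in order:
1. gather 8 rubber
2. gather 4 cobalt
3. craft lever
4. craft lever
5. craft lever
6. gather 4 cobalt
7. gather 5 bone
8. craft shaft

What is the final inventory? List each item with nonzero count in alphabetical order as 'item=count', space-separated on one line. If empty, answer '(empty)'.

After 1 (gather 8 rubber): rubber=8
After 2 (gather 4 cobalt): cobalt=4 rubber=8
After 3 (craft lever): cobalt=4 lever=1 rubber=6
After 4 (craft lever): cobalt=4 lever=2 rubber=4
After 5 (craft lever): cobalt=4 lever=3 rubber=2
After 6 (gather 4 cobalt): cobalt=8 lever=3 rubber=2
After 7 (gather 5 bone): bone=5 cobalt=8 lever=3 rubber=2
After 8 (craft shaft): bone=2 cobalt=6 rubber=2 shaft=2

Answer: bone=2 cobalt=6 rubber=2 shaft=2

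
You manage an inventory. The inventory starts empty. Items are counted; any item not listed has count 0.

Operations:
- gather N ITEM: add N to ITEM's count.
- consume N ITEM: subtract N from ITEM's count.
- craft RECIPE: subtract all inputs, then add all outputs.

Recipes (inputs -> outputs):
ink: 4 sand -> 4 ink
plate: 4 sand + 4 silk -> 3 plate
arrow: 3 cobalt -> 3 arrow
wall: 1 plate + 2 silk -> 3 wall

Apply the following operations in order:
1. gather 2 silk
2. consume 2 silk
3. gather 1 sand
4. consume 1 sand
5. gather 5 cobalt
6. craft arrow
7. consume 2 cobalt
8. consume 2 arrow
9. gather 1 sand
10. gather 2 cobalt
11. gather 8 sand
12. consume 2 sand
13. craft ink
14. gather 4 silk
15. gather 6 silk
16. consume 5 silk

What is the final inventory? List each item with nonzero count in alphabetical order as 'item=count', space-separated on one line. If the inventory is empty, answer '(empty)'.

Answer: arrow=1 cobalt=2 ink=4 sand=3 silk=5

Derivation:
After 1 (gather 2 silk): silk=2
After 2 (consume 2 silk): (empty)
After 3 (gather 1 sand): sand=1
After 4 (consume 1 sand): (empty)
After 5 (gather 5 cobalt): cobalt=5
After 6 (craft arrow): arrow=3 cobalt=2
After 7 (consume 2 cobalt): arrow=3
After 8 (consume 2 arrow): arrow=1
After 9 (gather 1 sand): arrow=1 sand=1
After 10 (gather 2 cobalt): arrow=1 cobalt=2 sand=1
After 11 (gather 8 sand): arrow=1 cobalt=2 sand=9
After 12 (consume 2 sand): arrow=1 cobalt=2 sand=7
After 13 (craft ink): arrow=1 cobalt=2 ink=4 sand=3
After 14 (gather 4 silk): arrow=1 cobalt=2 ink=4 sand=3 silk=4
After 15 (gather 6 silk): arrow=1 cobalt=2 ink=4 sand=3 silk=10
After 16 (consume 5 silk): arrow=1 cobalt=2 ink=4 sand=3 silk=5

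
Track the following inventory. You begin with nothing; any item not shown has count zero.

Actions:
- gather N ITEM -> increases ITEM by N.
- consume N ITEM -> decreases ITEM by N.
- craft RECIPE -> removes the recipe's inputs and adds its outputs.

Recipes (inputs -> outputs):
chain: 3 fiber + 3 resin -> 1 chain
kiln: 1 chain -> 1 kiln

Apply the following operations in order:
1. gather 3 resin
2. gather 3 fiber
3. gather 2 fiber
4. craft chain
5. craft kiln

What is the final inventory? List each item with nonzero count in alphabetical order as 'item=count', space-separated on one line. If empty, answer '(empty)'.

Answer: fiber=2 kiln=1

Derivation:
After 1 (gather 3 resin): resin=3
After 2 (gather 3 fiber): fiber=3 resin=3
After 3 (gather 2 fiber): fiber=5 resin=3
After 4 (craft chain): chain=1 fiber=2
After 5 (craft kiln): fiber=2 kiln=1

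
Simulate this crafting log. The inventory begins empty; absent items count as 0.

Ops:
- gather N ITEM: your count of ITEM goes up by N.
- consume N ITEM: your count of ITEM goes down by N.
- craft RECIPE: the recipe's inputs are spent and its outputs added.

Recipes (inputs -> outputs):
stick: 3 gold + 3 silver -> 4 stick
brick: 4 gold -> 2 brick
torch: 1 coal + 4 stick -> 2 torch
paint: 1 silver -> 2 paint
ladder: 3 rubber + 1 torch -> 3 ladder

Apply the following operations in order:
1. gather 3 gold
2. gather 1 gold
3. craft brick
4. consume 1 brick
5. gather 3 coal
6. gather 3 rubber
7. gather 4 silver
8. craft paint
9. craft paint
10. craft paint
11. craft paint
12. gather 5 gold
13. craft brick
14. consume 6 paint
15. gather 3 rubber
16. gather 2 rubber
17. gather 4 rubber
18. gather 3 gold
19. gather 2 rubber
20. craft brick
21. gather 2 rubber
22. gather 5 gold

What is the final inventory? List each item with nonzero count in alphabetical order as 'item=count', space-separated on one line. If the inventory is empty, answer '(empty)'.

After 1 (gather 3 gold): gold=3
After 2 (gather 1 gold): gold=4
After 3 (craft brick): brick=2
After 4 (consume 1 brick): brick=1
After 5 (gather 3 coal): brick=1 coal=3
After 6 (gather 3 rubber): brick=1 coal=3 rubber=3
After 7 (gather 4 silver): brick=1 coal=3 rubber=3 silver=4
After 8 (craft paint): brick=1 coal=3 paint=2 rubber=3 silver=3
After 9 (craft paint): brick=1 coal=3 paint=4 rubber=3 silver=2
After 10 (craft paint): brick=1 coal=3 paint=6 rubber=3 silver=1
After 11 (craft paint): brick=1 coal=3 paint=8 rubber=3
After 12 (gather 5 gold): brick=1 coal=3 gold=5 paint=8 rubber=3
After 13 (craft brick): brick=3 coal=3 gold=1 paint=8 rubber=3
After 14 (consume 6 paint): brick=3 coal=3 gold=1 paint=2 rubber=3
After 15 (gather 3 rubber): brick=3 coal=3 gold=1 paint=2 rubber=6
After 16 (gather 2 rubber): brick=3 coal=3 gold=1 paint=2 rubber=8
After 17 (gather 4 rubber): brick=3 coal=3 gold=1 paint=2 rubber=12
After 18 (gather 3 gold): brick=3 coal=3 gold=4 paint=2 rubber=12
After 19 (gather 2 rubber): brick=3 coal=3 gold=4 paint=2 rubber=14
After 20 (craft brick): brick=5 coal=3 paint=2 rubber=14
After 21 (gather 2 rubber): brick=5 coal=3 paint=2 rubber=16
After 22 (gather 5 gold): brick=5 coal=3 gold=5 paint=2 rubber=16

Answer: brick=5 coal=3 gold=5 paint=2 rubber=16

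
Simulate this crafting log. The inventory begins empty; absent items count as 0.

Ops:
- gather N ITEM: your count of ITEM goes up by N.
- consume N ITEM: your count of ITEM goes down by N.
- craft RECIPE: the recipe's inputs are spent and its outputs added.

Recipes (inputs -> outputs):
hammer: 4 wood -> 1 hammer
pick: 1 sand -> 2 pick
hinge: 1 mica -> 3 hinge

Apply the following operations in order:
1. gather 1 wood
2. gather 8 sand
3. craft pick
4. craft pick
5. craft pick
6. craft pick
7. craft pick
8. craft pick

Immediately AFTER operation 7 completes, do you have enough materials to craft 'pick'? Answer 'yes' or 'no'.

Answer: yes

Derivation:
After 1 (gather 1 wood): wood=1
After 2 (gather 8 sand): sand=8 wood=1
After 3 (craft pick): pick=2 sand=7 wood=1
After 4 (craft pick): pick=4 sand=6 wood=1
After 5 (craft pick): pick=6 sand=5 wood=1
After 6 (craft pick): pick=8 sand=4 wood=1
After 7 (craft pick): pick=10 sand=3 wood=1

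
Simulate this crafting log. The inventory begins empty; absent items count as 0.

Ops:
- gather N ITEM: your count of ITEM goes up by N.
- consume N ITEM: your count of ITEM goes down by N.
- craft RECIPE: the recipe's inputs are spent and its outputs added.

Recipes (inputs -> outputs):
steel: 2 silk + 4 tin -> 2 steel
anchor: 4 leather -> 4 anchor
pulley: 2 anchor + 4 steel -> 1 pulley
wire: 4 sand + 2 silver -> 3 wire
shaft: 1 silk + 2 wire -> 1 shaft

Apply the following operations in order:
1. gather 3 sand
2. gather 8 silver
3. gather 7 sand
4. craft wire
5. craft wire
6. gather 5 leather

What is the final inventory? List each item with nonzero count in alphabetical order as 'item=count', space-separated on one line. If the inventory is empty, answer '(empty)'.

Answer: leather=5 sand=2 silver=4 wire=6

Derivation:
After 1 (gather 3 sand): sand=3
After 2 (gather 8 silver): sand=3 silver=8
After 3 (gather 7 sand): sand=10 silver=8
After 4 (craft wire): sand=6 silver=6 wire=3
After 5 (craft wire): sand=2 silver=4 wire=6
After 6 (gather 5 leather): leather=5 sand=2 silver=4 wire=6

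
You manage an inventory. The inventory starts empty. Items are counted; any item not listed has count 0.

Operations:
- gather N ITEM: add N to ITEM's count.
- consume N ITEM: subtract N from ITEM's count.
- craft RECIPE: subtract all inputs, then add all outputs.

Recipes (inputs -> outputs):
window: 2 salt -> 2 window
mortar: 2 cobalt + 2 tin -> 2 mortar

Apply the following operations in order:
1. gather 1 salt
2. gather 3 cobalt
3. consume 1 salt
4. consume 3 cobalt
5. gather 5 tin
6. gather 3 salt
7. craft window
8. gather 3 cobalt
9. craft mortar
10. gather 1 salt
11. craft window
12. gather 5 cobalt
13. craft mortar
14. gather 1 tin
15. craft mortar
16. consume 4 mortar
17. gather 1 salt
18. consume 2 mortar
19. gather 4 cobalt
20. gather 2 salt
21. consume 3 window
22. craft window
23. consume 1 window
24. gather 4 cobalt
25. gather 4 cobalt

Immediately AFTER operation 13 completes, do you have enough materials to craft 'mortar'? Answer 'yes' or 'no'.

Answer: no

Derivation:
After 1 (gather 1 salt): salt=1
After 2 (gather 3 cobalt): cobalt=3 salt=1
After 3 (consume 1 salt): cobalt=3
After 4 (consume 3 cobalt): (empty)
After 5 (gather 5 tin): tin=5
After 6 (gather 3 salt): salt=3 tin=5
After 7 (craft window): salt=1 tin=5 window=2
After 8 (gather 3 cobalt): cobalt=3 salt=1 tin=5 window=2
After 9 (craft mortar): cobalt=1 mortar=2 salt=1 tin=3 window=2
After 10 (gather 1 salt): cobalt=1 mortar=2 salt=2 tin=3 window=2
After 11 (craft window): cobalt=1 mortar=2 tin=3 window=4
After 12 (gather 5 cobalt): cobalt=6 mortar=2 tin=3 window=4
After 13 (craft mortar): cobalt=4 mortar=4 tin=1 window=4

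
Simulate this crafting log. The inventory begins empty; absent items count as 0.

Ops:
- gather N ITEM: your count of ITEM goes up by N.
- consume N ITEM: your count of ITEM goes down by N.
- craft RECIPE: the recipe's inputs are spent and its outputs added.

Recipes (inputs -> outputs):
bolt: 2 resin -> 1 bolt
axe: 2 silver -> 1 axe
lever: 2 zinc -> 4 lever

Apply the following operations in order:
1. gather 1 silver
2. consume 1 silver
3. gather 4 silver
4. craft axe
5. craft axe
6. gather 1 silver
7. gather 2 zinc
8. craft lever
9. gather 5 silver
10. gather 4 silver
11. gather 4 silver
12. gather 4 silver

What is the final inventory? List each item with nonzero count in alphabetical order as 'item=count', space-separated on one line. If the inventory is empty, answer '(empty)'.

After 1 (gather 1 silver): silver=1
After 2 (consume 1 silver): (empty)
After 3 (gather 4 silver): silver=4
After 4 (craft axe): axe=1 silver=2
After 5 (craft axe): axe=2
After 6 (gather 1 silver): axe=2 silver=1
After 7 (gather 2 zinc): axe=2 silver=1 zinc=2
After 8 (craft lever): axe=2 lever=4 silver=1
After 9 (gather 5 silver): axe=2 lever=4 silver=6
After 10 (gather 4 silver): axe=2 lever=4 silver=10
After 11 (gather 4 silver): axe=2 lever=4 silver=14
After 12 (gather 4 silver): axe=2 lever=4 silver=18

Answer: axe=2 lever=4 silver=18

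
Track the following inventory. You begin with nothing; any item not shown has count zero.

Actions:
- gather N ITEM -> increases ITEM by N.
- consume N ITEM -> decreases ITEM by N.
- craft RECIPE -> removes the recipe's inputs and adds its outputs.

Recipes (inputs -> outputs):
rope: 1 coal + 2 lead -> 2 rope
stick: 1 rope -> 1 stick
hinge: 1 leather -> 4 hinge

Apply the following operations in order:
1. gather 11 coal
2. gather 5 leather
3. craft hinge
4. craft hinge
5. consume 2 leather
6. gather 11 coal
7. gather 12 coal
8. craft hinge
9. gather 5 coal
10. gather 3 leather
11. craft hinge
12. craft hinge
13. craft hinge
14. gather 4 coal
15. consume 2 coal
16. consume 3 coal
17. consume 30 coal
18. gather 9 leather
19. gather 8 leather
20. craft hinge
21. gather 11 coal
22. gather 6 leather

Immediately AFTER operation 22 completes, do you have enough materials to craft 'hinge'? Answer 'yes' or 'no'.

Answer: yes

Derivation:
After 1 (gather 11 coal): coal=11
After 2 (gather 5 leather): coal=11 leather=5
After 3 (craft hinge): coal=11 hinge=4 leather=4
After 4 (craft hinge): coal=11 hinge=8 leather=3
After 5 (consume 2 leather): coal=11 hinge=8 leather=1
After 6 (gather 11 coal): coal=22 hinge=8 leather=1
After 7 (gather 12 coal): coal=34 hinge=8 leather=1
After 8 (craft hinge): coal=34 hinge=12
After 9 (gather 5 coal): coal=39 hinge=12
After 10 (gather 3 leather): coal=39 hinge=12 leather=3
After 11 (craft hinge): coal=39 hinge=16 leather=2
After 12 (craft hinge): coal=39 hinge=20 leather=1
After 13 (craft hinge): coal=39 hinge=24
After 14 (gather 4 coal): coal=43 hinge=24
After 15 (consume 2 coal): coal=41 hinge=24
After 16 (consume 3 coal): coal=38 hinge=24
After 17 (consume 30 coal): coal=8 hinge=24
After 18 (gather 9 leather): coal=8 hinge=24 leather=9
After 19 (gather 8 leather): coal=8 hinge=24 leather=17
After 20 (craft hinge): coal=8 hinge=28 leather=16
After 21 (gather 11 coal): coal=19 hinge=28 leather=16
After 22 (gather 6 leather): coal=19 hinge=28 leather=22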